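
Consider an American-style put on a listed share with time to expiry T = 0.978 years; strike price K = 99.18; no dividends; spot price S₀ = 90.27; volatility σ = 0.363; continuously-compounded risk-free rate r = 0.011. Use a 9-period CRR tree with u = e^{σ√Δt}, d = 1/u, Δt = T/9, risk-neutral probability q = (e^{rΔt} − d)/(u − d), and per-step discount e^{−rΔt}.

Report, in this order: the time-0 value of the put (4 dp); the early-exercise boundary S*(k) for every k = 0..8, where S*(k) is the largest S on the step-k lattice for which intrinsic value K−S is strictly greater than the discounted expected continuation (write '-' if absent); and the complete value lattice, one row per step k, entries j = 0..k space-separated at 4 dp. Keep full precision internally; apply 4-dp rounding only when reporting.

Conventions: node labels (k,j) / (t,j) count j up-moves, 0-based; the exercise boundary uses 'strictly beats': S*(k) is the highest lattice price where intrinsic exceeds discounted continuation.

params: Δt=0.10867 u=1.12712 d=0.88722 q=0.47511 e^(-rΔt)=0.99881
t_9 payoffs: 68.4312 60.1171 49.5549 36.1368 19.0906 0.0000 0.0000 0.0000 0.0000 0.0000
t_8: node(8,0) S=34.6574 payoff=64.5226 vs cont=64.4041 → 64.5226 [stop]  node(8,1) S=44.0284 payoff=55.1516 vs cont=55.0331 → 55.1516 [stop]  node(8,2) S=55.9332 payoff=43.2468 vs cont=43.1283 → 43.2468 [stop]  node(8,3) S=71.0570 payoff=28.1230 vs cont=28.0045 → 28.1230 [stop]  node(8,4) S=90.2700 payoff=8.9100 vs cont=10.0086 → 10.0086 [wait]  node(8,5) S=114.6780 payoff=0.0000 vs cont=0.0000 → 0.0000 [wait]  node(8,6) S=145.6857 payoff=0.0000 vs cont=0.0000 → 0.0000 [wait]  node(8,7) S=185.0775 payoff=0.0000 vs cont=0.0000 → 0.0000 [wait]  node(8,8) S=235.1205 payoff=0.0000 vs cont=0.0000 → 0.0000 [wait]  ⇒ S*(8)=71.0570
t_7: node(7,0) S=39.0629 payoff=60.1171 vs cont=59.9986 → 60.1171 [stop]  node(7,1) S=49.6251 payoff=49.5549 vs cont=49.4364 → 49.5549 [stop]  node(7,2) S=63.0432 payoff=36.1368 vs cont=36.0183 → 36.1368 [stop]  node(7,3) S=80.0894 payoff=19.0906 vs cont=19.4934 → 19.4934 [wait]  node(7,4) S=101.7447 payoff=0.0000 vs cont=5.2472 → 5.2472 [wait]  node(7,5) S=129.2554 payoff=0.0000 vs cont=0.0000 → 0.0000 [wait]  node(7,6) S=164.2046 payoff=0.0000 vs cont=0.0000 → 0.0000 [wait]  node(7,7) S=208.6037 payoff=0.0000 vs cont=0.0000 → 0.0000 [wait]  ⇒ S*(7)=63.0432
t_6: node(6,0) S=44.0284 payoff=55.1516 vs cont=55.0331 → 55.1516 [stop]  node(6,1) S=55.9332 payoff=43.2468 vs cont=43.1283 → 43.2468 [stop]  node(6,2) S=71.0570 payoff=28.1230 vs cont=28.1957 → 28.1957 [wait]  node(6,3) S=90.2700 payoff=8.9100 vs cont=12.7097 → 12.7097 [wait]  node(6,4) S=114.6780 payoff=0.0000 vs cont=2.7509 → 2.7509 [wait]  node(6,5) S=145.6857 payoff=0.0000 vs cont=0.0000 → 0.0000 [wait]  node(6,6) S=185.0775 payoff=0.0000 vs cont=0.0000 → 0.0000 [wait]  ⇒ S*(6)=55.9332
t_5: node(5,0) S=49.6251 payoff=49.5549 vs cont=49.4364 → 49.5549 [stop]  node(5,1) S=63.0432 payoff=36.1368 vs cont=36.0528 → 36.1368 [stop]  node(5,2) S=80.0894 payoff=19.0906 vs cont=20.8133 → 20.8133 [wait]  node(5,3) S=101.7447 payoff=0.0000 vs cont=7.9687 → 7.9687 [wait]  node(5,4) S=129.2554 payoff=0.0000 vs cont=1.4422 → 1.4422 [wait]  node(5,5) S=164.2046 payoff=0.0000 vs cont=0.0000 → 0.0000 [wait]  ⇒ S*(5)=63.0432
t_4: node(4,0) S=55.9332 payoff=43.2468 vs cont=43.1283 → 43.2468 [stop]  node(4,1) S=71.0570 payoff=28.1230 vs cont=28.8221 → 28.8221 [wait]  node(4,2) S=90.2700 payoff=8.9100 vs cont=14.6932 → 14.6932 [wait]  node(4,3) S=114.6780 payoff=0.0000 vs cont=4.8621 → 4.8621 [wait]  node(4,4) S=145.6857 payoff=0.0000 vs cont=0.7561 → 0.7561 [wait]  ⇒ S*(4)=55.9332
t_3: node(3,0) S=63.0432 payoff=36.1368 vs cont=36.3500 → 36.3500 [wait]  node(3,1) S=80.0894 payoff=19.0906 vs cont=22.0829 → 22.0829 [wait]  node(3,2) S=101.7447 payoff=0.0000 vs cont=10.0104 → 10.0104 [wait]  node(3,3) S=129.2554 payoff=0.0000 vs cont=2.9078 → 2.9078 [wait]  ⇒ S*(3)=-
t_2: node(2,0) S=71.0570 payoff=28.1230 vs cont=29.5363 → 29.5363 [wait]  node(2,1) S=90.2700 payoff=8.9100 vs cont=16.3277 → 16.3277 [wait]  node(2,2) S=114.6780 payoff=0.0000 vs cont=6.6280 → 6.6280 [wait]  ⇒ S*(2)=-
t_1: node(1,0) S=80.0894 payoff=19.0906 vs cont=23.2330 → 23.2330 [wait]  node(1,1) S=101.7447 payoff=0.0000 vs cont=11.7053 → 11.7053 [wait]  ⇒ S*(1)=-
t_0: node(0,0) S=90.2700 payoff=8.9100 vs cont=17.7349 → 17.7349 [wait]  ⇒ S*(0)=-

price = 17.7349
boundary = - - - - 55.9332 63.0432 55.9332 63.0432 71.0570
tree:
17.7349
23.2330 11.7053
29.5363 16.3277 6.6280
36.3500 22.0829 10.0104 2.9078
43.2468 28.8221 14.6932 4.8621 0.7561
49.5549 36.1368 20.8133 7.9687 1.4422 0.0000
55.1516 43.2468 28.1957 12.7097 2.7509 0.0000 0.0000
60.1171 49.5549 36.1368 19.4934 5.2472 0.0000 0.0000 0.0000
64.5226 55.1516 43.2468 28.1230 10.0086 0.0000 0.0000 0.0000 0.0000
68.4312 60.1171 49.5549 36.1368 19.0906 0.0000 0.0000 0.0000 0.0000 0.0000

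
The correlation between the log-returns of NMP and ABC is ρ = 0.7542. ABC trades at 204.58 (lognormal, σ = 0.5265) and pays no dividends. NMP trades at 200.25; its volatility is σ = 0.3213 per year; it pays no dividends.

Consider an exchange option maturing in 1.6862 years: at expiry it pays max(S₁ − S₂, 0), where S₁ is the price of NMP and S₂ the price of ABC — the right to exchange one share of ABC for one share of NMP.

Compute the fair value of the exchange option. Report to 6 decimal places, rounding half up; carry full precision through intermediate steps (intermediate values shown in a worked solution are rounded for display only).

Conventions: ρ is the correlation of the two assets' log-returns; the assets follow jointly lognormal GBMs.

σ_eff = √(σ₁² + σ₂² − 2ρσ₁σ₂) = √(0.3213² + 0.5265² − 2·0.7542·0.3213·0.5265) = 0.353933
d₁ = (ln(S₁/S₂) + (q₂ − q₁ + σ_eff²/2)T) / (σ_eff√T) = (ln(200.25/204.58) + (0.0 − 0.0 + 0.062634)·1.6862) / 0.459595 = 0.183251
d₂ = d₁ − σ_eff√T = 0.183251 − 0.459595 = -0.276344
N(d₁) = 0.572699,  N(d₂) = 0.391142
V = S₁·e^{−q₁T}·N(d₁) − S₂·e^{−q₂T}·N(d₂) = 114.683062 − 80.019827 = 34.663235
Key observation: pricing in ABC-units makes this a unit-strike call on the ratio S₁/S₂ — the risk-free rate cancels and cannot affect the value.

exchange price = 34.663235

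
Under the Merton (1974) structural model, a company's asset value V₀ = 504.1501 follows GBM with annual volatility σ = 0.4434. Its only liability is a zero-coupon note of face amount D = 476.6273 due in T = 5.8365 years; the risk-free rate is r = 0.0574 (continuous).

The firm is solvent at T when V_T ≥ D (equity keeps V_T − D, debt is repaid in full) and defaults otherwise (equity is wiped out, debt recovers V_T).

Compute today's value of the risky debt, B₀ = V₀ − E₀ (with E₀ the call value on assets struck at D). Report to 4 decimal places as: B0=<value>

B0=240.0928

Apply the equity-as-call identities (strike 476.6273, horizon 5.8365 years):
d₁ = [ln(V₀/D) + (r + σ²/2)T] / (σ√T)
   = [ln(504.1501/476.6273) + (0.0574 + 0.5·0.4434²)·5.8365] / (0.4434·√5.8365)
   = [0.056139 + 0.908753] / 1.071203 = 0.900756
d₂ = d₁ − σ√T = 0.900756 − 1.071203 = -0.170448
N(d₁) = 0.816141,  N(d₂) = 0.432329,  e^(−rT) = 0.715327
E₀ = V₀·N(d₁) − D·e^(−rT)·N(d₂)
   = 504.1501·0.816141 − 476.6273·0.715327·0.432329 = 264.057296
B₀ = V₀ − E₀ = 504.1501 − 264.057296 = 240.092804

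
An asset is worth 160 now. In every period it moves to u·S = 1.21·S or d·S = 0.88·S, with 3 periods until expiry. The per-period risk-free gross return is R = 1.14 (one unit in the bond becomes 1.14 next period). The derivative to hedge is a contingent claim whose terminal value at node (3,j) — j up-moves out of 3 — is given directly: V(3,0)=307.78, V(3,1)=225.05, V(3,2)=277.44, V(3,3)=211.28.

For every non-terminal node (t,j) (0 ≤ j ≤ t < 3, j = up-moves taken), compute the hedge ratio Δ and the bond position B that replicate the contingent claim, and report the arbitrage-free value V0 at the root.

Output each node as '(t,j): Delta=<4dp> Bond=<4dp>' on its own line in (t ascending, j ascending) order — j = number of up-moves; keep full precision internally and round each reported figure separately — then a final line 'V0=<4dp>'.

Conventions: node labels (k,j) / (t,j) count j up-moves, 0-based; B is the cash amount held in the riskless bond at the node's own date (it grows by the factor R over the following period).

(0,0): Delta=-0.3976 Bond=225.4678
(1,0): Delta=0.4480 Bond=137.9837
(1,1): Delta=-0.5631 Bond=289.0851
(2,0): Delta=-2.0233 Bond=463.5029
(2,1): Delta=0.9319 Bond=74.8626
(2,2): Delta=-0.8558 Bond=398.1287
V0=161.8584

Since d<R<u, set p* = (R−d)/(u−d) = 0.7879; price each node as the discounted p*-expectation of its children.
At maturity the claim pays: V(3,0)=307.7800, V(3,1)=225.0500, V(3,2)=277.4400, V(3,3)=211.2800
  t=2,j=0: stock 123.9040 → up 149.9238 (V=225.0500), down 109.0355 (V=307.7800). Price 212.8060; hedge Δ=-2.0233, bond B=463.5029.
  t=2,j=1: stock 170.3680 → up 206.1453 (V=277.4400), down 149.9238 (V=225.0500). Price 233.6201; hedge Δ=0.9319, bond B=74.8626.
  t=2,j=2: stock 234.2560 → up 283.4498 (V=211.2800), down 206.1453 (V=277.4400). Price 197.6438; hedge Δ=-0.8558, bond B=398.1287.
  t=1,j=0: stock 140.8000 → up 170.3680 (V=233.6201), down 123.9040 (V=212.8060). Price 201.0570; hedge Δ=0.4480, bond B=137.9837.
  t=1,j=1: stock 193.6000 → up 234.2560 (V=197.6438), down 170.3680 (V=233.6201). Price 180.0659; hedge Δ=-0.5631, bond B=289.0851.
  t=0,j=0: stock 160.0000 → up 193.6000 (V=180.0659), down 140.8000 (V=201.0570). Price 161.8584; hedge Δ=-0.3976, bond B=225.4678.
Verification: the root portfolio costs Δ(0,0)·S0 + B(0,0) = 161.8584, matching V0.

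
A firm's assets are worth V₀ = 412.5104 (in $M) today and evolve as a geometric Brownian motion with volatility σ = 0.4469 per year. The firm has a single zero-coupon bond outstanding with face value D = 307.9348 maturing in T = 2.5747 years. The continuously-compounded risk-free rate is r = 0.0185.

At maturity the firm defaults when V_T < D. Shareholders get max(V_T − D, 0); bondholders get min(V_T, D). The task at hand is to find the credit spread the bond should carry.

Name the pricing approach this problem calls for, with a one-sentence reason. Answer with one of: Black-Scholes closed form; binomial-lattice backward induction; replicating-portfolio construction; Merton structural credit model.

Key observation: assets follow a GBM and default happens iff V_T < 307.9348; valuing claims on that split (equity as a call, risky debt as the residual) is the structural model's definition.

framework: Merton structural credit model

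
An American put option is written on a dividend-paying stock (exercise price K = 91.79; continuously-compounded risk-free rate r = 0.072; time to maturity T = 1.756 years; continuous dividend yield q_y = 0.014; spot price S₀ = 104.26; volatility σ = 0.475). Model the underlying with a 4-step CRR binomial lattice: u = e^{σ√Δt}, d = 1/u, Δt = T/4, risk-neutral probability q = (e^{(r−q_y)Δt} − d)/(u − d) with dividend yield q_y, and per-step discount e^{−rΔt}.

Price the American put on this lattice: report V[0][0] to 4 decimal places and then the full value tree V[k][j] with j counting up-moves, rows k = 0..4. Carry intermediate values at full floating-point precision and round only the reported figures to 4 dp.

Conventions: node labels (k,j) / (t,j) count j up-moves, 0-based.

price = 14.4246
tree:
14.4246
23.2813 5.1239
36.2310 9.8347 0.0000
51.2323 18.8765 0.0000 0.0000
62.1832 36.2310 0.0000 0.0000 0.0000

params: Δt=0.43900 u=1.36988 d=0.72999 q=0.46227 e^(-rΔt)=0.96889
t_4 payoffs: 62.1832 36.2310 0.0000 0.0000 0.0000
k=3: node(3,0) S=40.5577 payoff=51.2323 vs cont=48.6249 → 51.2323 [stop]  node(3,1) S=76.1090 payoff=15.6810 vs cont=18.8765 → 18.8765 [wait]  node(3,2) S=142.8234 payoff=0.0000 vs cont=0.0000 → 0.0000 [wait]  node(3,3) S=268.0172 payoff=0.0000 vs cont=0.0000 → 0.0000 [wait]
k=2: node(2,0) S=55.5590 payoff=36.2310 vs cont=35.1467 → 36.2310 [stop]  node(2,1) S=104.2600 payoff=0.0000 vs cont=9.8347 → 9.8347 [wait]  node(2,2) S=195.6505 payoff=0.0000 vs cont=0.0000 → 0.0000 [wait]
k=1: node(1,0) S=76.1090 payoff=15.6810 vs cont=23.2813 → 23.2813 [wait]  node(1,1) S=142.8234 payoff=0.0000 vs cont=5.1239 → 5.1239 [wait]
k=0: node(0,0) S=104.2600 payoff=0.0000 vs cont=14.4246 → 14.4246 [wait]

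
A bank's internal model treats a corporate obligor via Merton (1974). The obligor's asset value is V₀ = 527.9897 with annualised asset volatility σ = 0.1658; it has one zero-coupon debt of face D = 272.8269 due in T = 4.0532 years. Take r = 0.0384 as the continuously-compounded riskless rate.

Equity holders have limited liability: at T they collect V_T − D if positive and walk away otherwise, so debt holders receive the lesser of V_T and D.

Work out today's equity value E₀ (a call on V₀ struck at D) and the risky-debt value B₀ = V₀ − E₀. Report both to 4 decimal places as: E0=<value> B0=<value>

With assets at 527.9897 and a single debt payment of 272.8269 at 4.0532 years:
d₁ = [ln(V₀/D) + (r + σ²/2)T] / (σ√T)
   = [ln(527.9897/272.8269) + (0.0384 + 0.5·0.1658²)·4.0532] / (0.1658·√4.0532)
   = [0.660239 + 0.211353] / 0.333798 = 2.611139
d₂ = d₁ − σ√T = 2.611139 − 0.333798 = 2.277341
N(d₁) = 0.995488,  N(d₂) = 0.988617,  e^(−rT) = 0.855865
E₀ = V₀·N(d₁) − D·e^(−rT)·N(d₂)
   = 527.9897·0.995488 − 272.8269·0.855865·0.988617 = 294.762391
B₀ = V₀ − E₀ = 527.9897 − 294.762391 = 233.227309

E0=294.7624 B0=233.2273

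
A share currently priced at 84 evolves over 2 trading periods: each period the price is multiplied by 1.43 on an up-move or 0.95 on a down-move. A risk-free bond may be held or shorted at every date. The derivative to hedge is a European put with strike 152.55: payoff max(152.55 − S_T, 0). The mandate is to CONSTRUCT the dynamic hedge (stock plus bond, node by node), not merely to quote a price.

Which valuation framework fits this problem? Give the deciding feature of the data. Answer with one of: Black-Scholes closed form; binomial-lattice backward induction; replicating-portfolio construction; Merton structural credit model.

framework: replicating-portfolio construction

Key observation: what is demanded is not a single number but the (Δ, B) position at each node of the 1.43/0.95 tree starting at 84; constructing those positions is the replicating-portfolio method.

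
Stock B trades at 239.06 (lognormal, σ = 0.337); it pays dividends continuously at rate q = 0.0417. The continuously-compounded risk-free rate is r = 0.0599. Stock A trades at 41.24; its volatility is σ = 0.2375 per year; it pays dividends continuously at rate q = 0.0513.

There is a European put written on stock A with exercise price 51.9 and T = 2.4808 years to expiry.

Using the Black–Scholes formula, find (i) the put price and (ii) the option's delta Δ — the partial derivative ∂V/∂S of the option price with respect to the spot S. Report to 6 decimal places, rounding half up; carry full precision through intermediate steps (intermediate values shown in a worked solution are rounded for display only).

price = 11.119521
Δ = -0.567490

σ√T = 0.2375·√2.4808 = 0.374076
d₁ = (ln(S/K) + (r−q+σ²/2)T) / (σ√T) = (ln(41.24/51.9) + (0.0599−0.0513+0.2375²/2)·2.4808) / 0.374076 = (-0.229910 + 0.091301) / 0.374076 = -0.370537
d₂ = d₁ − σ√T = -0.370537 − 0.374076 = -0.744613
e^{−rT} = 0.861914
e^{−qT} = 0.880500
N(−d₁) = 0.644509,  N(−d₂) = 0.771747
Put price V = K·e^{−rT}·N(−d₂) − S·e^{−qT}·N(−d₁) = 34.522818 − 23.403296 = 11.119521
Δ = −e^{−qT}·N(−d₁) = -0.567490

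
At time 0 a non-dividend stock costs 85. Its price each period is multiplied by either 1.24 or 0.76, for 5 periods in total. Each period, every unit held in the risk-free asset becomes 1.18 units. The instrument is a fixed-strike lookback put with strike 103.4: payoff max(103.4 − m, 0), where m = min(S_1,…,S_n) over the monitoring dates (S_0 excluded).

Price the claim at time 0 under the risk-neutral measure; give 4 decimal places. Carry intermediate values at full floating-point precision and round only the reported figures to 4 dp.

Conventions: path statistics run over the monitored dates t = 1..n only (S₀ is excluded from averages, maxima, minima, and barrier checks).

Risk-neutral up-probability p* = (R−d)/(u−d) = (1.18−0.76)/(1.24−0.76) = 0.8750; the claim prices as the p*-weighted sum of path payoffs discounted by R^5.
Enumerate all 2^5 = 32 price paths (U = up ×1.24, D = down ×0.76); each path with k up-moves has probability p*^k·(1−p*)^(5−k).
DDDDD: m=21.5520, payoff=81.8480, prob=0.000031
UDDDD: m=35.1637, payoff=68.2363, prob=0.000214
DUDDD: m=35.1637, payoff=68.2363, prob=0.000214
UUDDD: m=57.3724, payoff=46.0276, prob=0.001495
DDUDD: m=35.1637, payoff=68.2363, prob=0.000214
UDUDD: m=57.3724, payoff=46.0276, prob=0.001495
DUUDD: m=57.3724, payoff=46.0276, prob=0.001495
UUUDD: m=93.6076, payoff=9.7924, prob=0.010468
DDDUD: m=35.1637, payoff=68.2363, prob=0.000214
UDDUD: m=57.3724, payoff=46.0276, prob=0.001495
DUDUD: m=57.3724, payoff=46.0276, prob=0.001495
UUDUD: m=93.6076, payoff=9.7924, prob=0.010468
DDUUD: m=49.0960, payoff=54.3040, prob=0.001495
UDUUD: m=80.1040, payoff=23.2960, prob=0.010468
DUUUD: m=64.6000, payoff=38.8000, prob=0.010468
UUUUD: m=105.4000, payoff=0.0000, prob=0.073273
DDDDU: m=28.3578, payoff=75.0422, prob=0.000214
UDDDU: m=46.2681, payoff=57.1319, prob=0.001495
DUDDU: m=46.2681, payoff=57.1319, prob=0.001495
UUDDU: m=75.4900, payoff=27.9100, prob=0.010468
DDUDU: m=46.2681, payoff=57.1319, prob=0.001495
UDUDU: m=75.4900, payoff=27.9100, prob=0.010468
DUUDU: m=64.6000, payoff=38.8000, prob=0.010468
UUUDU: m=105.4000, payoff=0.0000, prob=0.073273
DDDUU: m=37.3130, payoff=66.0870, prob=0.001495
UDDUU: m=60.8790, payoff=42.5210, prob=0.010468
DUDUU: m=60.8790, payoff=42.5210, prob=0.010468
UUDUU: m=99.3290, payoff=4.0710, prob=0.073273
DDUUU: m=49.0960, payoff=54.3040, prob=0.010468
UDUUU: m=80.1040, payoff=23.2960, prob=0.073273
DUUUU: m=64.6000, payoff=38.8000, prob=0.073273
UUUUU: m=105.4000, payoff=0.0000, prob=0.512909
Price = Σ prob·payoff / R^5 = 9.009581 / 2.287758 = 3.9382

price = 3.9382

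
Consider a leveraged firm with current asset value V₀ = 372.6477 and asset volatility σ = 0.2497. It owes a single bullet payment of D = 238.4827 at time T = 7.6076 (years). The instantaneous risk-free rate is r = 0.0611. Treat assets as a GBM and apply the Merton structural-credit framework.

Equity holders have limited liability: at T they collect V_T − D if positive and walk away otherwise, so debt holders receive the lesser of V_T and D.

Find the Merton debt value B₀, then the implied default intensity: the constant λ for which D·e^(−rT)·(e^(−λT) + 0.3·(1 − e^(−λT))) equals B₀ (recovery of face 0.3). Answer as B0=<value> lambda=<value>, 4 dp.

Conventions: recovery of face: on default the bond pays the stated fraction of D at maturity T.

B0=143.0557 lambda=0.0088

Apply the equity-as-call identities (strike 238.4827, horizon 7.6076 years):
d₁ = [ln(V₀/D) + (r + σ²/2)T] / (σ√T)
   = [ln(372.6477/238.4827) + (0.0611 + 0.5·0.2497²)·7.6076] / (0.2497·√7.6076)
   = [0.446337 + 0.701992] / 0.688719 = 1.667338
d₂ = d₁ − σ√T = 1.667338 − 0.688719 = 0.978619
N(d₁) = 0.952276,  N(d₂) = 0.836116,  e^(−rT) = 0.628245
E₀ = V₀·N(d₁) − D·e^(−rT)·N(d₂)
   = 372.6477·0.952276 − 238.4827·0.628245·0.836116 = 229.592007
B₀ = V₀ − E₀ = 372.6477 − 229.592007 = 143.055693
e^(−λT) = (B₀·e^(rT)/D − 0.3)/(1 − 0.3) = (143.0557·1.591735/238.4827 − 0.3)/0.7 = 0.93544908
λ = −ln(0.93544908)/7.6076 = 0.008771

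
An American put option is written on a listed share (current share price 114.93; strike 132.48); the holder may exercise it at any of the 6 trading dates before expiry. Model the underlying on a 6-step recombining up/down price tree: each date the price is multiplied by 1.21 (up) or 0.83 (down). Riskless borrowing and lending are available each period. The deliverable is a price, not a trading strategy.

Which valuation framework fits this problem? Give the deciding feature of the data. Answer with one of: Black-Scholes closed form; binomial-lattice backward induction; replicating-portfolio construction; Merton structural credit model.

Key observation: an American put (K = 132.48, S₀ = 114.93) on a 6-date tree has no closed form — the optimal stopping decision is embedded and must be resolved recursively from expiry.

framework: binomial-lattice backward induction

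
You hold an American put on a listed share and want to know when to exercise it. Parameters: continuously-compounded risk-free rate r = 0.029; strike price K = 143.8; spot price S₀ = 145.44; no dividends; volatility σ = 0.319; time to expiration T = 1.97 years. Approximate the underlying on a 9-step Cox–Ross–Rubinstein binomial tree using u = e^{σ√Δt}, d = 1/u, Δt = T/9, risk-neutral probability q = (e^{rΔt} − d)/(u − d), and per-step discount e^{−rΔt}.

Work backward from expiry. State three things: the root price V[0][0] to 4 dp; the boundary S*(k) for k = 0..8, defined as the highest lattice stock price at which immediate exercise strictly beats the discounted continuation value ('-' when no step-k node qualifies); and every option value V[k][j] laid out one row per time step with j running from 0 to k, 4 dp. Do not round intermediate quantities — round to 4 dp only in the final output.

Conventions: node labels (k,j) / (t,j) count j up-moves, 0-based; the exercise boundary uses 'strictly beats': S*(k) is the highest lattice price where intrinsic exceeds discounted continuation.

Δt=0.21889  u=1.16096  d=0.86136  q=0.48401  discount=0.99367
step 9 (expiry): payoffs max(K−S,0) = 105.8393 92.6357 74.8395 50.8533 18.5242 0.0000 0.0000 0.0000 0.0000 0.0000
step 8: (k=8,j=0): S=44.0707, K−S=99.7293, hold=98.8193 ⇒ V=99.7293 exercise | (k=8,j=1): S=59.3996, K−S=84.4004, hold=83.4905 ⇒ V=84.4004 exercise | (k=8,j=2): S=80.0603, K−S=63.7397, hold=62.8298 ⇒ V=63.7397 exercise | (k=8,j=3): S=107.9072, K−S=35.8928, hold=34.9829 ⇒ V=35.8928 exercise | (k=8,j=4): S=145.4400, K−S=0.0000, hold=9.4978 ⇒ V=9.4978 continue | (k=8,j=5): S=196.0276, K−S=0.0000, hold=0.0000 ⇒ V=0.0000 continue | (k=8,j=6): S=264.2108, K−S=0.0000, hold=0.0000 ⇒ V=0.0000 continue | (k=8,j=7): S=356.1099, K−S=0.0000, hold=0.0000 ⇒ V=0.0000 continue | (k=8,j=8): S=479.9736, K−S=0.0000, hold=0.0000 ⇒ V=0.0000 continue  boundary S*=107.9072
step 7: (k=7,j=0): S=51.1643, K−S=92.6357, hold=91.7258 ⇒ V=92.6357 exercise | (k=7,j=1): S=68.9605, K−S=74.8395, hold=73.9296 ⇒ V=74.8395 exercise | (k=7,j=2): S=92.9467, K−S=50.8533, hold=49.9434 ⇒ V=50.8533 exercise | (k=7,j=3): S=125.2758, K−S=18.5242, hold=22.9710 ⇒ V=22.9710 continue | (k=7,j=4): S=168.8498, K−S=0.0000, hold=4.8697 ⇒ V=4.8697 continue | (k=7,j=5): S=227.5799, K−S=0.0000, hold=0.0000 ⇒ V=0.0000 continue | (k=7,j=6): S=306.7378, K−S=0.0000, hold=0.0000 ⇒ V=0.0000 continue | (k=7,j=7): S=413.4288, K−S=0.0000, hold=0.0000 ⇒ V=0.0000 continue  boundary S*=92.9467
step 6: (k=6,j=0): S=59.3996, K−S=84.4004, hold=83.4905 ⇒ V=84.4004 exercise | (k=6,j=1): S=80.0603, K−S=63.7397, hold=62.8298 ⇒ V=63.7397 exercise | (k=6,j=2): S=107.9072, K−S=35.8928, hold=37.1215 ⇒ V=37.1215 continue | (k=6,j=3): S=145.4400, K−S=0.0000, hold=14.1198 ⇒ V=14.1198 continue | (k=6,j=4): S=196.0276, K−S=0.0000, hold=2.4968 ⇒ V=2.4968 continue | (k=6,j=5): S=264.2108, K−S=0.0000, hold=0.0000 ⇒ V=0.0000 continue | (k=6,j=6): S=356.1099, K−S=0.0000, hold=0.0000 ⇒ V=0.0000 continue  boundary S*=80.0603
step 5: (k=5,j=0): S=68.9605, K−S=74.8395, hold=73.9296 ⇒ V=74.8395 exercise | (k=5,j=1): S=92.9467, K−S=50.8533, hold=50.5344 ⇒ V=50.8533 exercise | (k=5,j=2): S=125.2758, K−S=18.5242, hold=25.8240 ⇒ V=25.8240 continue | (k=5,j=3): S=168.8498, K−S=0.0000, hold=8.4404 ⇒ V=8.4404 continue | (k=5,j=4): S=227.5799, K−S=0.0000, hold=1.2802 ⇒ V=1.2802 continue | (k=5,j=5): S=306.7378, K−S=0.0000, hold=0.0000 ⇒ V=0.0000 continue  boundary S*=92.9467
step 4: (k=4,j=0): S=80.0603, K−S=63.7397, hold=62.8298 ⇒ V=63.7397 exercise | (k=4,j=1): S=107.9072, K−S=35.8928, hold=38.4937 ⇒ V=38.4937 continue | (k=4,j=2): S=145.4400, K−S=0.0000, hold=17.3000 ⇒ V=17.3000 continue | (k=4,j=3): S=196.0276, K−S=0.0000, hold=4.9433 ⇒ V=4.9433 continue | (k=4,j=4): S=264.2108, K−S=0.0000, hold=0.6564 ⇒ V=0.6564 continue  boundary S*=80.0603
step 3: (k=3,j=0): S=92.9467, K−S=50.8533, hold=51.1943 ⇒ V=51.1943 continue | (k=3,j=1): S=125.2758, K−S=18.5242, hold=28.0570 ⇒ V=28.0570 continue | (k=3,j=2): S=168.8498, K−S=0.0000, hold=11.2475 ⇒ V=11.2475 continue | (k=3,j=3): S=227.5799, K−S=0.0000, hold=2.8502 ⇒ V=2.8502 continue  boundary S*=-
step 2: (k=2,j=0): S=107.9072, K−S=35.8928, hold=39.7425 ⇒ V=39.7425 continue | (k=2,j=1): S=145.4400, K−S=0.0000, hold=19.7950 ⇒ V=19.7950 continue | (k=2,j=2): S=196.0276, K−S=0.0000, hold=7.1377 ⇒ V=7.1377 continue  boundary S*=-
step 1: (k=1,j=0): S=125.2758, K−S=18.5242, hold=29.8973 ⇒ V=29.8973 continue | (k=1,j=1): S=168.8498, K−S=0.0000, hold=13.5822 ⇒ V=13.5822 continue  boundary S*=-
step 0: (k=0,j=0): S=145.4400, K−S=0.0000, hold=21.8613 ⇒ V=21.8613 continue  boundary S*=-

price = 21.8613
boundary = - - - - 80.0603 92.9467 80.0603 92.9467 107.9072
tree:
21.8613
29.8973 13.5822
39.7425 19.7950 7.1377
51.1943 28.0570 11.2475 2.8502
63.7397 38.4937 17.3000 4.9433 0.6564
74.8395 50.8533 25.8240 8.4404 1.2802 0.0000
84.4004 63.7397 37.1215 14.1198 2.4968 0.0000 0.0000
92.6357 74.8395 50.8533 22.9710 4.8697 0.0000 0.0000 0.0000
99.7293 84.4004 63.7397 35.8928 9.4978 0.0000 0.0000 0.0000 0.0000
105.8393 92.6357 74.8395 50.8533 18.5242 0.0000 0.0000 0.0000 0.0000 0.0000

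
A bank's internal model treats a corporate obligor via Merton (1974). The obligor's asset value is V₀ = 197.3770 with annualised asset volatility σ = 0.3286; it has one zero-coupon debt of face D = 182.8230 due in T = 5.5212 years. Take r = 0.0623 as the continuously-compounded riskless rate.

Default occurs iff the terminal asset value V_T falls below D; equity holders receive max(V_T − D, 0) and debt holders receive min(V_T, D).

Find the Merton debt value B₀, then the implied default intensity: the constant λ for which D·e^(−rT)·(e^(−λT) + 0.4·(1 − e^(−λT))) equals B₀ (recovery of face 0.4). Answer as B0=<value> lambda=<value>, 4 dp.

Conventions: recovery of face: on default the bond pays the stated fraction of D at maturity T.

Work the structural quantities from V₀ = 197.3770 against face 182.8230:
d₁ = [ln(V₀/D) + (r + σ²/2)T] / (σ√T)
   = [ln(197.3770/182.8230) + (0.0623 + 0.5·0.3286²)·5.5212] / (0.3286·√5.5212)
   = [0.076597 + 0.642055] / 0.772119 = 0.930753
d₂ = d₁ − σ√T = 0.930753 − 0.772119 = 0.158633
N(d₁) = 0.824009,  N(d₂) = 0.563021,  e^(−rT) = 0.708950
E₀ = V₀·N(d₁) − D·e^(−rT)·N(d₂)
   = 197.3770·0.824009 − 182.8230·0.708950·0.563021 = 89.665996
B₀ = V₀ − E₀ = 197.3770 − 89.665996 = 107.711004
e^(−λT) = (B₀·e^(rT)/D − 0.4)/(1 − 0.4) = (107.7110·1.410537/182.8230 − 0.4)/0.6 = 0.71837417
λ = −ln(0.71837417)/5.5212 = 0.059908

B0=107.7110 lambda=0.0599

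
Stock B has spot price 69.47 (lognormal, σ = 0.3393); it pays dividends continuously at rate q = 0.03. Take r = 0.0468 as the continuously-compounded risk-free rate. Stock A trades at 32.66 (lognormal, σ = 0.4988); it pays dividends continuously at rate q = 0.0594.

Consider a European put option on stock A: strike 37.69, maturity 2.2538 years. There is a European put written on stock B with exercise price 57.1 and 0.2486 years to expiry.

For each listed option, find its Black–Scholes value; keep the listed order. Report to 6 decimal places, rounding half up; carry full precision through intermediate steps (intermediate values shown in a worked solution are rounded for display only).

price(stock A put K=37.69) = 12.021366
price(stock B put K=57.1) = 0.610575

[stock A put K=37.69]
σ√T = 0.4988·√2.2538 = 0.748832
d₁ = (ln(S/K) + (r−q+σ²/2)T) / (σ√T) = (ln(32.66/37.69) + (0.0468−0.0594+0.4988²/2)·2.2538) / 0.748832 = (-0.143244 + 0.251976) / 0.748832 = 0.145203
d₂ = d₁ − σ√T = 0.145203 − 0.748832 = -0.603628
e^{−rT} = 0.899894
e^{−qT} = 0.874699
N(−d₁) = 0.442275,  N(−d₂) = 0.726955
price = K·e^{−rT}·N(−d₂) − S·e^{−qT}·N(−d₁) = 24.656135 − 12.634769 = 12.021366
[stock B put K=57.1]
σ√T = 0.3393·√0.2486 = 0.169174
d₁ = (ln(S/K) + (r−q+σ²/2)T) / (σ√T) = (ln(69.47/57.1) + (0.0468−0.03+0.3393²/2)·0.2486) / 0.169174 = (0.196091 + 0.018486) / 0.169174 = 1.268380
d₂ = d₁ − σ√T = 1.268380 − 0.169174 = 1.099206
e^{−rT} = 0.988433
e^{−qT} = 0.992570
N(−d₁) = 0.102331,  N(−d₂) = 0.135839
price = K·e^{−rT}·N(−d₂) − S·e^{−qT}·N(−d₁) = 7.666696 − 7.056121 = 0.610575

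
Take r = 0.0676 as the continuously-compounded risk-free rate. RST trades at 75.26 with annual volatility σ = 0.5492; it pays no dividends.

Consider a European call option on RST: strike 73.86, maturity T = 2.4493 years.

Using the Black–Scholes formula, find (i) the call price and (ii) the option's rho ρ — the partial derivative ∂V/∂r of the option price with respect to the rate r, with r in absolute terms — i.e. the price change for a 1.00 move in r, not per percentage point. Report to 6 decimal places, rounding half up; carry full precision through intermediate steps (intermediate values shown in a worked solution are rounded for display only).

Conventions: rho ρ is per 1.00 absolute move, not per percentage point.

price = 29.753456
ρ = 63.585611

σ√T = 0.5492·√2.4493 = 0.859511
d₁ = (ln(S/K) + (r+σ²/2)T) / (σ√T) = (ln(75.26/73.86) + (0.0676+0.5492²/2)·2.4493) / 0.859511 = (0.018777 + 0.534952) / 0.859511 = 0.644238
d₂ = d₁ − σ√T = 0.644238 − 0.859511 = -0.215273
e^{−rT} = 0.847408
N(d₁) = 0.740289,  N(d₂) = 0.414777
Call price V = S·N(d₁) − K·e^{−rT}·N(d₂) = 55.714184 − 25.960728 = 29.753456
ρ = K·T·e^{−rT}·N(d₂) = 63.585611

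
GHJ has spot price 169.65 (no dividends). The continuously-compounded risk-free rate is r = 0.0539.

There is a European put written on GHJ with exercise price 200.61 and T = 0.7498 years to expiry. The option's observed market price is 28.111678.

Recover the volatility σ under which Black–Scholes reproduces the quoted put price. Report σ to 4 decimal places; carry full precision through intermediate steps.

At σ = 0.2183 the Black–Scholes value reproduces the quote:
σ√T = 0.2183·√0.7498 = 0.189028
d₁ = (ln(S/K) + (r+σ²/2)T) / (σ√T) = (ln(169.65/200.61) + (0.0539+0.2183²/2)·0.7498) / 0.189028 = (-0.167625 + 0.058280) / 0.189028 = -0.578460
d₂ = d₁ − σ√T = -0.578460 − 0.189028 = -0.767488
e^{−rT} = 0.960392
N(−d₁) = 0.718523,  N(−d₂) = 0.778604
V = K·e^{−rT}·N(−d₂) − S·N(−d₁) = 150.009133 − 121.897455 = 28.111678 (the quoted price), and the Black–Scholes price is strictly increasing in σ, so σ is unique

sigma = 0.2183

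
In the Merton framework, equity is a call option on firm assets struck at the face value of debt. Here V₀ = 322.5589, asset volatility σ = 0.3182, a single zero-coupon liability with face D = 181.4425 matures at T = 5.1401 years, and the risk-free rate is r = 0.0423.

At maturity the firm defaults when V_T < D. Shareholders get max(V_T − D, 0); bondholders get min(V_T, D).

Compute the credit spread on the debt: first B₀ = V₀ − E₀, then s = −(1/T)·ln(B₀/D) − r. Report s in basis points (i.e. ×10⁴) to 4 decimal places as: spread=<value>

Apply the equity-as-call identities (strike 181.4425, horizon 5.1401 years):
d₁ = [ln(V₀/D) + (r + σ²/2)T] / (σ√T)
   = [ln(322.5589/181.4425) + (0.0423 + 0.5·0.3182²)·5.1401] / (0.3182·√5.1401)
   = [0.575347 + 0.477647] / 0.721416 = 1.459620
d₂ = d₁ − σ√T = 1.459620 − 0.721416 = 0.738204
N(d₁) = 0.927803,  N(d₂) = 0.769805,  e^(−rT) = 0.804587
E₀ = V₀·N(d₁) − D·e^(−rT)·N(d₂)
   = 322.5589·0.927803 − 181.4425·0.804587·0.769805 = 186.890118
B₀ = V₀ − E₀ = 322.5589 − 186.890118 = 135.668782
spread = −(1/T)·ln(B₀/D) − r = −(1/5.1401)·ln(135.668782/181.4425) − 0.0423 = 0.01425966
in basis points: 0.01425966 × 10⁴ = 142.5966 bp

spread=142.5966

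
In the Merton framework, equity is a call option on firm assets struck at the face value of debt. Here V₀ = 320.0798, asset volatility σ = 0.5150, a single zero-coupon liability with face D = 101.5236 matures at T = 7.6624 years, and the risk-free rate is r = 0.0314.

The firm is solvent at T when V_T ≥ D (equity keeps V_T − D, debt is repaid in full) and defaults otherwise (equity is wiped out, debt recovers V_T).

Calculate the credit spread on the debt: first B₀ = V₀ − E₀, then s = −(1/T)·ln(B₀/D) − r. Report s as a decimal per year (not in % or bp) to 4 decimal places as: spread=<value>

spread=0.0313

Work the structural quantities from V₀ = 320.0798 against face 101.5236:
d₁ = [ln(V₀/D) + (r + σ²/2)T] / (σ√T)
   = [ln(320.0798/101.5236) + (0.0314 + 0.5·0.5150²)·7.6624] / (0.5150·√7.6624)
   = [1.148279 + 1.256729] / 1.425574 = 1.687046
d₂ = d₁ − σ√T = 1.687046 − 1.425574 = 0.261473
N(d₁) = 0.954203,  N(d₂) = 0.603136,  e^(−rT) = 0.786157
E₀ = V₀·N(d₁) − D·e^(−rT)·N(d₂)
   = 320.0798·0.954203 − 101.5236·0.786157·0.603136 = 257.282673
B₀ = V₀ − E₀ = 320.0798 − 257.282673 = 62.797127
spread = −(1/T)·ln(B₀/D) − r = −(1/7.6624)·ln(62.797127/101.5236) − 0.0314 = 0.03129341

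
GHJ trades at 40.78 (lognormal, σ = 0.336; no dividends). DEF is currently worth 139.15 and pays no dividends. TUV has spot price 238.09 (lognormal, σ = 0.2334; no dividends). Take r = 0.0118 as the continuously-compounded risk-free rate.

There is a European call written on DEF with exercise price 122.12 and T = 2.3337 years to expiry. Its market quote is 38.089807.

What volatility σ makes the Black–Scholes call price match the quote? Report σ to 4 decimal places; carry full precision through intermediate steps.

sigma = 0.3442

At σ = 0.3442 the Black–Scholes value reproduces the quote:
σ√T = 0.3442·√2.3337 = 0.525815
d₁ = (ln(S/K) + (r+σ²/2)T) / (σ√T) = (ln(139.15/122.12) + (0.0118+0.3442²/2)·2.3337) / 0.525815 = (0.130548 + 0.165779) / 0.525815 = 0.563557
d₂ = d₁ − σ√T = 0.563557 − 0.525815 = 0.037741
e^{−rT} = 0.972838
N(d₁) = 0.713472,  N(d₂) = 0.515053
V = S·N(d₁) − K·e^{−rT}·N(d₂) = 99.279648 − 61.189840 = 38.089807 (matching the quote); vega is positive throughout, so no other σ reproduces this price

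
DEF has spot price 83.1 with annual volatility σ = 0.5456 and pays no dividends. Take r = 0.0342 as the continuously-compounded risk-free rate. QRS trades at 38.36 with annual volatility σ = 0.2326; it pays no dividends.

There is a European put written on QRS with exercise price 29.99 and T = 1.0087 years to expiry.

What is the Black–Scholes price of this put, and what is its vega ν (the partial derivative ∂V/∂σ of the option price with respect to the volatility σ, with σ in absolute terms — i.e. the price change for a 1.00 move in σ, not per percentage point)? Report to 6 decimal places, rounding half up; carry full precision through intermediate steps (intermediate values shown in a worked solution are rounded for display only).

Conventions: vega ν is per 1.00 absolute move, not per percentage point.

σ√T = 0.2326·√1.0087 = 0.233610
d₁ = (ln(S/K) + (r+σ²/2)T) / (σ√T) = (ln(38.36/29.99) + (0.0342+0.2326²/2)·1.0087) / 0.233610 = (0.246151 + 0.061784) / 0.233610 = 1.318163
d₂ = d₁ − σ√T = 1.318163 − 0.233610 = 1.084553
e^{−rT} = 0.966091
N(−d₁) = 0.093725,  N(−d₂) = 0.139060
Put price V = K·e^{−rT}·N(−d₂) − S·N(−d₁) = 4.028988 − 3.595274 = 0.433713
φ(d₁) = (1/√(2π))·e^{−d₁²/2} = 0.167342
ν = S·φ(d₁)·√T = 6.447105

price = 0.433713
ν = 6.447105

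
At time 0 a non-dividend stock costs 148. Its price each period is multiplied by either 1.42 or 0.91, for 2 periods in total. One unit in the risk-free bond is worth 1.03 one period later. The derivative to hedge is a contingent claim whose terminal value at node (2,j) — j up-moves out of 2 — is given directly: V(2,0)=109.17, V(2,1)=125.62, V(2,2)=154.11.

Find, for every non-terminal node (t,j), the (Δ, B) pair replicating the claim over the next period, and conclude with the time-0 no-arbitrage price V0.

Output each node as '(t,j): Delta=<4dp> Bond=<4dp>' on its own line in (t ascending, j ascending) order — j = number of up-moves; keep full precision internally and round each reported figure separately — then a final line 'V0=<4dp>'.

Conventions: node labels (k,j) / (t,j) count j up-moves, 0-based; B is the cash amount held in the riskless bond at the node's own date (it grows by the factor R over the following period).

Under the risk-neutral measure, an up-move has probability p* = (R−d)/(u−d) = 0.2353 and values discount at R = 1.03.
Expiry values: V(2,0)=109.1700, V(2,1)=125.6200, V(2,2)=154.1100
  t=1,j=0: stock 134.6800 → up 191.2456 (V=125.6200), down 122.5588 (V=109.1700). Price 109.7481; hedge Δ=0.2395, bond B=77.4932.
  t=1,j=1: stock 210.1600 → up 298.4272 (V=154.1100), down 191.2456 (V=125.6200). Price 128.4694; hedge Δ=0.2658, bond B=72.6067.
  t=0,j=0: stock 148.0000 → up 210.1600 (V=128.4694), down 134.6800 (V=109.7481). Price 110.8283; hedge Δ=0.2480, bond B=74.1199.
Sanity check at the root: Δ(0,0)·S0 + B(0,0) reproduces V0 = 110.8283.

(0,0): Delta=0.2480 Bond=74.1199
(1,0): Delta=0.2395 Bond=77.4932
(1,1): Delta=0.2658 Bond=72.6067
V0=110.8283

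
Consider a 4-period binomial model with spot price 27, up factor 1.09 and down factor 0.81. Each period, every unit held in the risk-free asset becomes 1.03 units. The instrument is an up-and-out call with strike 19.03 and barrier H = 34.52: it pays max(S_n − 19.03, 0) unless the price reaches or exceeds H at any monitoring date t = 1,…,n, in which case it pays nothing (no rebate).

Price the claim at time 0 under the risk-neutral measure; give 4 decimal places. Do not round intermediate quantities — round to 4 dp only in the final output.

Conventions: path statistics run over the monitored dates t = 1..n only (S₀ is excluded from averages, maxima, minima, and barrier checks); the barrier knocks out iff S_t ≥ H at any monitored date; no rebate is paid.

Set p* = 0.7857 (from d < R < u); the path-dependent value is the discounted p*-expectation over all price paths.
Enumerate all 2^4 = 16 price paths (U = up ×1.09, D = down ×0.81); each path with k up-moves has probability p*^k·(1−p*)^(4−k).
DDDD: M=21.8700, payoff=0.0000, prob=0.002108
UDDD: M=29.4300, payoff=0.0000, prob=0.007731
DUDD: M=23.8383, payoff=0.0000, prob=0.007731
UUDD: M=32.0787, payoff=2.0168, prob=0.028348
DDUD: M=21.8700, payoff=0.0000, prob=0.007731
UDUD: M=29.4300, payoff=2.0168, prob=0.028348
DUUD: M=25.9837, payoff=2.0168, prob=0.028348
UUUD: M=34.9658, payoff=0.0000, prob=0.103941
DDDU: M=21.8700, payoff=0.0000, prob=0.007731
UDDU: M=29.4300, payoff=2.0168, prob=0.028348
DUDU: M=23.8383, payoff=2.0168, prob=0.028348
UUDU: M=32.0787, payoff=9.2923, prob=0.103941
DDUU: M=21.8700, payoff=2.0168, prob=0.028348
UDUU: M=29.4300, payoff=9.2923, prob=0.103941
DUUU: M=28.3223, payoff=9.2923, prob=0.103941
UUUU: M=38.1127, payoff=0.0000, prob=0.381117
Price = Σ prob·payoff / R^4 = 3.240584 / 1.125509 = 2.8792

price = 2.8792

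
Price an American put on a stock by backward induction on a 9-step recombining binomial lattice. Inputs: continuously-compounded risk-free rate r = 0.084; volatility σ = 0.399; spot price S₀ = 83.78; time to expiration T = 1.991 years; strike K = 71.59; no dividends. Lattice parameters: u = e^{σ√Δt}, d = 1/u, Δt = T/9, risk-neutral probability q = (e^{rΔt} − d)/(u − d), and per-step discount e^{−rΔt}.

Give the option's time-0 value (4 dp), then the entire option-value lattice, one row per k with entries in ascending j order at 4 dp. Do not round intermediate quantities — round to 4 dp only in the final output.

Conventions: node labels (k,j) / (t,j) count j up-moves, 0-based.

Δt=0.22122, u=1.20643, d=0.82889, q=0.50290, disc=e^(-rΔt)=0.98159
k=9 terminal: V=max(K-S,0) → 56.1155 49.0672 38.8086 23.8775 2.1455 0.0000 0.0000 0.0000 0.0000 0.0000
k=8: j=0 S=18.6689 intr=52.9211 cont=51.6030 V=52.9211[EX]; j=1 S=27.1722 intr=44.4178 cont=43.0998 V=44.4178[EX]; j=2 S=39.5485 intr=32.0415 cont=30.7235 V=32.0415[EX]; j=3 S=57.5619 intr=14.0281 cont=12.7101 V=14.0281[EX]; j=4 S=83.7800 intr=0.0000 cont=1.0469 V=1.0469[hold]; j=5 S=121.9398 intr=0.0000 cont=0.0000 V=0.0000[hold]; j=6 S=177.4806 intr=0.0000 cont=0.0000 V=0.0000[hold]; j=7 S=258.3188 intr=0.0000 cont=0.0000 V=0.0000[hold]; j=8 S=375.9770 intr=0.0000 cont=0.0000 V=0.0000[hold]
k=7: j=0 S=22.5228 intr=49.0672 cont=47.7492 V=49.0672[EX]; j=1 S=32.7814 intr=38.8086 cont=37.4906 V=38.8086[EX]; j=2 S=47.7125 intr=23.8775 cont=22.5594 V=23.8775[EX]; j=3 S=69.4445 intr=2.1455 cont=7.3618 V=7.3618[hold]; j=4 S=101.0748 intr=0.0000 cont=0.5108 V=0.5108[hold]; j=5 S=147.1120 intr=0.0000 cont=0.0000 V=0.0000[hold]; j=6 S=214.1181 intr=0.0000 cont=0.0000 V=0.0000[hold]; j=7 S=311.6440 intr=0.0000 cont=0.0000 V=0.0000[hold]
k=6: j=0 S=27.1722 intr=44.4178 cont=43.0998 V=44.4178[EX]; j=1 S=39.5485 intr=32.0415 cont=30.7235 V=32.0415[EX]; j=2 S=57.5619 intr=14.0281 cont=15.2850 V=15.2850[hold]; j=3 S=83.7800 intr=0.0000 cont=3.8443 V=3.8443[hold]; j=4 S=121.9398 intr=0.0000 cont=0.2493 V=0.2493[hold]; j=5 S=177.4806 intr=0.0000 cont=0.0000 V=0.0000[hold]; j=6 S=258.3188 intr=0.0000 cont=0.0000 V=0.0000[hold]
k=5: j=0 S=32.7814 intr=38.8086 cont=37.4906 V=38.8086[EX]; j=1 S=47.7125 intr=23.8775 cont=23.1799 V=23.8775[EX]; j=2 S=69.4445 intr=2.1455 cont=9.3560 V=9.3560[hold]; j=3 S=101.0748 intr=0.0000 cont=1.9989 V=1.9989[hold]; j=4 S=147.1120 intr=0.0000 cont=0.1216 V=0.1216[hold]; j=5 S=214.1181 intr=0.0000 cont=0.0000 V=0.0000[hold]
k=4: j=0 S=39.5485 intr=32.0415 cont=30.7235 V=32.0415[EX]; j=1 S=57.5619 intr=14.0281 cont=16.2694 V=16.2694[hold]; j=2 S=83.7800 intr=0.0000 cont=5.5519 V=5.5519[hold]; j=3 S=121.9398 intr=0.0000 cont=1.0354 V=1.0354[hold]; j=4 S=177.4806 intr=0.0000 cont=0.0593 V=0.0593[hold]
k=3: j=0 S=47.7125 intr=23.8775 cont=23.6658 V=23.8775[EX]; j=1 S=69.4445 intr=2.1455 cont=10.6793 V=10.6793[hold]; j=2 S=101.0748 intr=0.0000 cont=3.2202 V=3.2202[hold]; j=3 S=147.1120 intr=0.0000 cont=0.5345 V=0.5345[hold]
k=2: j=0 S=57.5619 intr=14.0281 cont=16.9227 V=16.9227[hold]; j=1 S=83.7800 intr=0.0000 cont=6.8005 V=6.8005[hold]; j=2 S=121.9398 intr=0.0000 cont=1.8351 V=1.8351[hold]
k=1: j=0 S=69.4445 intr=2.1455 cont=11.6144 V=11.6144[hold]; j=1 S=101.0748 intr=0.0000 cont=4.2242 V=4.2242[hold]
k=0: j=0 S=83.7800 intr=0.0000 cont=7.7525 V=7.7525[hold]

price = 7.7525
tree:
7.7525
11.6144 4.2242
16.9227 6.8005 1.8351
23.8775 10.6793 3.2202 0.5345
32.0415 16.2694 5.5519 1.0354 0.0593
38.8086 23.8775 9.3560 1.9989 0.1216 0.0000
44.4178 32.0415 15.2850 3.8443 0.2493 0.0000 0.0000
49.0672 38.8086 23.8775 7.3618 0.5108 0.0000 0.0000 0.0000
52.9211 44.4178 32.0415 14.0281 1.0469 0.0000 0.0000 0.0000 0.0000
56.1155 49.0672 38.8086 23.8775 2.1455 0.0000 0.0000 0.0000 0.0000 0.0000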